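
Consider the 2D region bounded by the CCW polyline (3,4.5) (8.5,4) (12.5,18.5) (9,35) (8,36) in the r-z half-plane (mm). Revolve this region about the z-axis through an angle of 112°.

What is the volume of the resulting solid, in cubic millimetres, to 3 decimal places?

Profile (r,z), 5 vertices: (3,4.5) (8.5,4) (12.5,18.5) (9,35) (8,36)
edge 0: (3,4.5)→(8.5,4)  cross = 3·4 − 8.5·4.5 = -26.2500; (r_i+r_j)·cross = 11.5·-26.2500 = -301.8750
edge 1: (8.5,4)→(12.5,18.5)  cross = 8.5·18.5 − 12.5·4 = 107.2500; (r_i+r_j)·cross = 21·107.2500 = 2252.2500
edge 2: (12.5,18.5)→(9,35)  cross = 12.5·35 − 9·18.5 = 271.0000; (r_i+r_j)·cross = 21.5·271.0000 = 5826.5000
edge 3: (9,35)→(8,36)  cross = 9·36 − 8·35 = 44.0000; (r_i+r_j)·cross = 17·44.0000 = 748.0000
edge 4: (8,36)→(3,4.5)  cross = 8·4.5 − 3·36 = -72.0000; (r_i+r_j)·cross = 11·-72.0000 = -792.0000
Σcross = 324.0000 → A = |Σcross|/2 = 162.0000 mm²
Σ(r_i+r_j)·cross = 7732.8750 → first moment M = |Σ|/6 = 1288.8125
R_c = M/A = 1288.8125/162.0000 = 7.9556 mm
θ = 112° = 1.954769 rad
V = θ·R_c·A = 1.954769·7.9556·162.0000 = 2519.330 mm³

Volume = 2519.330 mm³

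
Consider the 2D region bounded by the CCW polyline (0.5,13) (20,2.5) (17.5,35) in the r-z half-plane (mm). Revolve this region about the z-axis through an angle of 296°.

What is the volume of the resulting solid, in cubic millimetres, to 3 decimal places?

Volume = 19876.857 mm³

Profile (r,z), 3 vertices: (0.5,13) (20,2.5) (17.5,35)
edge 0: (0.5,13)→(20,2.5)  cross = 0.5·2.5 − 20·13 = -258.7500; (r_i+r_j)·cross = 20.5·-258.7500 = -5304.3750
edge 1: (20,2.5)→(17.5,35)  cross = 20·35 − 17.5·2.5 = 656.2500; (r_i+r_j)·cross = 37.5·656.2500 = 24609.3750
edge 2: (17.5,35)→(0.5,13)  cross = 17.5·13 − 0.5·35 = 210.0000; (r_i+r_j)·cross = 18·210.0000 = 3780.0000
Σcross = 607.5000 → A = |Σcross|/2 = 303.7500 mm²
Σ(r_i+r_j)·cross = 23085.0000 → first moment M = |Σ|/6 = 3847.5000
R_c = M/A = 3847.5000/303.7500 = 12.6667 mm
θ = 296° = 5.166175 rad
V = θ·R_c·A = 5.166175·12.6667·303.7500 = 19876.857 mm³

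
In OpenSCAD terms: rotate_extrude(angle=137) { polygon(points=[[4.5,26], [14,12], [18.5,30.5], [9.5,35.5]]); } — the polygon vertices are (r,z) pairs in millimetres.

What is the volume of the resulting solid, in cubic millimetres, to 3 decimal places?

Profile (r,z), 4 vertices: (4.5,26) (14,12) (18.5,30.5) (9.5,35.5)
edge 0: (4.5,26)→(14,12)  cross = 4.5·12 − 14·26 = -310.0000; (r_i+r_j)·cross = 18.5·-310.0000 = -5735.0000
edge 1: (14,12)→(18.5,30.5)  cross = 14·30.5 − 18.5·12 = 205.0000; (r_i+r_j)·cross = 32.5·205.0000 = 6662.5000
edge 2: (18.5,30.5)→(9.5,35.5)  cross = 18.5·35.5 − 9.5·30.5 = 367.0000; (r_i+r_j)·cross = 28·367.0000 = 10276.0000
edge 3: (9.5,35.5)→(4.5,26)  cross = 9.5·26 − 4.5·35.5 = 87.2500; (r_i+r_j)·cross = 14·87.2500 = 1221.5000
Σcross = 349.2500 → A = |Σcross|/2 = 174.6250 mm²
Σ(r_i+r_j)·cross = 12425.0000 → first moment M = |Σ|/6 = 2070.8333
R_c = M/A = 2070.8333/174.6250 = 11.8587 mm
θ = 137° = 2.391101 rad
V = θ·R_c·A = 2.391101·11.8587·174.6250 = 4951.572 mm³

Volume = 4951.572 mm³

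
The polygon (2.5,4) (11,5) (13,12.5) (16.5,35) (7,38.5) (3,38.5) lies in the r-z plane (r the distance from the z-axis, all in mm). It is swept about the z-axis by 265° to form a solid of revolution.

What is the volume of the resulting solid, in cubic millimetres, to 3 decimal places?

Volume = 14569.425 mm³

Profile (r,z), 6 vertices: (2.5,4) (11,5) (13,12.5) (16.5,35) (7,38.5) (3,38.5)
edge 0: (2.5,4)→(11,5)  cross = 2.5·5 − 11·4 = -31.5000; (r_i+r_j)·cross = 13.5·-31.5000 = -425.2500
edge 1: (11,5)→(13,12.5)  cross = 11·12.5 − 13·5 = 72.5000; (r_i+r_j)·cross = 24·72.5000 = 1740.0000
edge 2: (13,12.5)→(16.5,35)  cross = 13·35 − 16.5·12.5 = 248.7500; (r_i+r_j)·cross = 29.5·248.7500 = 7338.1250
edge 3: (16.5,35)→(7,38.5)  cross = 16.5·38.5 − 7·35 = 390.2500; (r_i+r_j)·cross = 23.5·390.2500 = 9170.8750
edge 4: (7,38.5)→(3,38.5)  cross = 7·38.5 − 3·38.5 = 154.0000; (r_i+r_j)·cross = 10·154.0000 = 1540.0000
edge 5: (3,38.5)→(2.5,4)  cross = 3·4 − 2.5·38.5 = -84.2500; (r_i+r_j)·cross = 5.5·-84.2500 = -463.3750
Σcross = 749.7500 → A = |Σcross|/2 = 374.8750 mm²
Σ(r_i+r_j)·cross = 18900.3750 → first moment M = |Σ|/6 = 3150.0625
R_c = M/A = 3150.0625/374.8750 = 8.4030 mm
θ = 265° = 4.625123 rad
V = θ·R_c·A = 4.625123·8.4030·374.8750 = 14569.425 mm³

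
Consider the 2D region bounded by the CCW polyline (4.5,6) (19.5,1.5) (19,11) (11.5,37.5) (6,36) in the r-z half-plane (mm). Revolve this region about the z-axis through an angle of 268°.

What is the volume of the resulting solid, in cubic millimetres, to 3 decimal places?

Profile (r,z), 5 vertices: (4.5,6) (19.5,1.5) (19,11) (11.5,37.5) (6,36)
edge 0: (4.5,6)→(19.5,1.5)  cross = 4.5·1.5 − 19.5·6 = -110.2500; (r_i+r_j)·cross = 24·-110.2500 = -2646.0000
edge 1: (19.5,1.5)→(19,11)  cross = 19.5·11 − 19·1.5 = 186.0000; (r_i+r_j)·cross = 38.5·186.0000 = 7161.0000
edge 2: (19,11)→(11.5,37.5)  cross = 19·37.5 − 11.5·11 = 586.0000; (r_i+r_j)·cross = 30.5·586.0000 = 17873.0000
edge 3: (11.5,37.5)→(6,36)  cross = 11.5·36 − 6·37.5 = 189.0000; (r_i+r_j)·cross = 17.5·189.0000 = 3307.5000
edge 4: (6,36)→(4.5,6)  cross = 6·6 − 4.5·36 = -126.0000; (r_i+r_j)·cross = 10.5·-126.0000 = -1323.0000
Σcross = 724.7500 → A = |Σcross|/2 = 362.3750 mm²
Σ(r_i+r_j)·cross = 24372.5000 → first moment M = |Σ|/6 = 4062.0833
R_c = M/A = 4062.0833/362.3750 = 11.2096 mm
θ = 268° = 4.677482 rad
V = θ·R_c·A = 4.677482·11.2096·362.3750 = 19000.323 mm³

Volume = 19000.323 mm³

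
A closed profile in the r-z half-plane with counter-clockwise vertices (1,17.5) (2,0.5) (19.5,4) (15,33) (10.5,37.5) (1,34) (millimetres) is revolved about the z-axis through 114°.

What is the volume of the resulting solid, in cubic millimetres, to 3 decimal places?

Profile (r,z), 6 vertices: (1,17.5) (2,0.5) (19.5,4) (15,33) (10.5,37.5) (1,34)
edge 0: (1,17.5)→(2,0.5)  cross = 1·0.5 − 2·17.5 = -34.5000; (r_i+r_j)·cross = 3·-34.5000 = -103.5000
edge 1: (2,0.5)→(19.5,4)  cross = 2·4 − 19.5·0.5 = -1.7500; (r_i+r_j)·cross = 21.5·-1.7500 = -37.6250
edge 2: (19.5,4)→(15,33)  cross = 19.5·33 − 15·4 = 583.5000; (r_i+r_j)·cross = 34.5·583.5000 = 20130.7500
edge 3: (15,33)→(10.5,37.5)  cross = 15·37.5 − 10.5·33 = 216.0000; (r_i+r_j)·cross = 25.5·216.0000 = 5508.0000
edge 4: (10.5,37.5)→(1,34)  cross = 10.5·34 − 1·37.5 = 319.5000; (r_i+r_j)·cross = 11.5·319.5000 = 3674.2500
edge 5: (1,34)→(1,17.5)  cross = 1·17.5 − 1·34 = -16.5000; (r_i+r_j)·cross = 2·-16.5000 = -33.0000
Σcross = 1066.2500 → A = |Σcross|/2 = 533.1250 mm²
Σ(r_i+r_j)·cross = 29138.8750 → first moment M = |Σ|/6 = 4856.4792
R_c = M/A = 4856.4792/533.1250 = 9.1095 mm
θ = 114° = 1.989675 rad
V = θ·R_c·A = 1.989675·9.1095·533.1250 = 9662.817 mm³

Volume = 9662.817 mm³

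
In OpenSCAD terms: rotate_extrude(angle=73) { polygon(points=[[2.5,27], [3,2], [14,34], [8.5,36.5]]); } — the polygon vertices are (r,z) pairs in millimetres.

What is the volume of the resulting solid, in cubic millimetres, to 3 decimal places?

Profile (r,z), 4 vertices: (2.5,27) (3,2) (14,34) (8.5,36.5)
edge 0: (2.5,27)→(3,2)  cross = 2.5·2 − 3·27 = -76.0000; (r_i+r_j)·cross = 5.5·-76.0000 = -418.0000
edge 1: (3,2)→(14,34)  cross = 3·34 − 14·2 = 74.0000; (r_i+r_j)·cross = 17·74.0000 = 1258.0000
edge 2: (14,34)→(8.5,36.5)  cross = 14·36.5 − 8.5·34 = 222.0000; (r_i+r_j)·cross = 22.5·222.0000 = 4995.0000
edge 3: (8.5,36.5)→(2.5,27)  cross = 8.5·27 − 2.5·36.5 = 138.2500; (r_i+r_j)·cross = 11·138.2500 = 1520.7500
Σcross = 358.2500 → A = |Σcross|/2 = 179.1250 mm²
Σ(r_i+r_j)·cross = 7355.7500 → first moment M = |Σ|/6 = 1225.9583
R_c = M/A = 1225.9583/179.1250 = 6.8441 mm
θ = 73° = 1.274090 rad
V = θ·R_c·A = 1.274090·6.8441·179.1250 = 1561.982 mm³

Volume = 1561.982 mm³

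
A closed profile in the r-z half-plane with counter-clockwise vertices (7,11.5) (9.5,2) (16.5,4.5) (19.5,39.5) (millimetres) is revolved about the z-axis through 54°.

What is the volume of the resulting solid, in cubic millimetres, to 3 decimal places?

Profile (r,z), 4 vertices: (7,11.5) (9.5,2) (16.5,4.5) (19.5,39.5)
edge 0: (7,11.5)→(9.5,2)  cross = 7·2 − 9.5·11.5 = -95.2500; (r_i+r_j)·cross = 16.5·-95.2500 = -1571.6250
edge 1: (9.5,2)→(16.5,4.5)  cross = 9.5·4.5 − 16.5·2 = 9.7500; (r_i+r_j)·cross = 26·9.7500 = 253.5000
edge 2: (16.5,4.5)→(19.5,39.5)  cross = 16.5·39.5 − 19.5·4.5 = 564.0000; (r_i+r_j)·cross = 36·564.0000 = 20304.0000
edge 3: (19.5,39.5)→(7,11.5)  cross = 19.5·11.5 − 7·39.5 = -52.2500; (r_i+r_j)·cross = 26.5·-52.2500 = -1384.6250
Σcross = 426.2500 → A = |Σcross|/2 = 213.1250 mm²
Σ(r_i+r_j)·cross = 17601.2500 → first moment M = |Σ|/6 = 2933.5417
R_c = M/A = 2933.5417/213.1250 = 13.7644 mm
θ = 54° = 0.942478 rad
V = θ·R_c·A = 0.942478·13.7644·213.1250 = 2764.798 mm³

Volume = 2764.798 mm³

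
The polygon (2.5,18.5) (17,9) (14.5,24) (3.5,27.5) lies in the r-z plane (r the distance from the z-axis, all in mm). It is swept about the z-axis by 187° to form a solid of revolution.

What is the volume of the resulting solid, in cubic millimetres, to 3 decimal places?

Volume = 4726.341 mm³

Profile (r,z), 4 vertices: (2.5,18.5) (17,9) (14.5,24) (3.5,27.5)
edge 0: (2.5,18.5)→(17,9)  cross = 2.5·9 − 17·18.5 = -292.0000; (r_i+r_j)·cross = 19.5·-292.0000 = -5694.0000
edge 1: (17,9)→(14.5,24)  cross = 17·24 − 14.5·9 = 277.5000; (r_i+r_j)·cross = 31.5·277.5000 = 8741.2500
edge 2: (14.5,24)→(3.5,27.5)  cross = 14.5·27.5 − 3.5·24 = 314.7500; (r_i+r_j)·cross = 18·314.7500 = 5665.5000
edge 3: (3.5,27.5)→(2.5,18.5)  cross = 3.5·18.5 − 2.5·27.5 = -4.0000; (r_i+r_j)·cross = 6·-4.0000 = -24.0000
Σcross = 296.2500 → A = |Σcross|/2 = 148.1250 mm²
Σ(r_i+r_j)·cross = 8688.7500 → first moment M = |Σ|/6 = 1448.1250
R_c = M/A = 1448.1250/148.1250 = 9.7764 mm
θ = 187° = 3.263766 rad
V = θ·R_c·A = 3.263766·9.7764·148.1250 = 4726.341 mm³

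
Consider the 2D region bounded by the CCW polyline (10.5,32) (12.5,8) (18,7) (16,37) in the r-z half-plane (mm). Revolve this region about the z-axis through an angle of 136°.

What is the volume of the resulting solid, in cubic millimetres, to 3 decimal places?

Profile (r,z), 4 vertices: (10.5,32) (12.5,8) (18,7) (16,37)
edge 0: (10.5,32)→(12.5,8)  cross = 10.5·8 − 12.5·32 = -316.0000; (r_i+r_j)·cross = 23·-316.0000 = -7268.0000
edge 1: (12.5,8)→(18,7)  cross = 12.5·7 − 18·8 = -56.5000; (r_i+r_j)·cross = 30.5·-56.5000 = -1723.2500
edge 2: (18,7)→(16,37)  cross = 18·37 − 16·7 = 554.0000; (r_i+r_j)·cross = 34·554.0000 = 18836.0000
edge 3: (16,37)→(10.5,32)  cross = 16·32 − 10.5·37 = 123.5000; (r_i+r_j)·cross = 26.5·123.5000 = 3272.7500
Σcross = 305.0000 → A = |Σcross|/2 = 152.5000 mm²
Σ(r_i+r_j)·cross = 13117.5000 → first moment M = |Σ|/6 = 2186.2500
R_c = M/A = 2186.2500/152.5000 = 14.3361 mm
θ = 136° = 2.373648 rad
V = θ·R_c·A = 2.373648·14.3361·152.5000 = 5189.387 mm³

Volume = 5189.387 mm³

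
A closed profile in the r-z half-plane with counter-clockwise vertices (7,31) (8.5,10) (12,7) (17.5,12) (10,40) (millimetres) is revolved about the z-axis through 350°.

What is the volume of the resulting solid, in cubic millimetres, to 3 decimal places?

Profile (r,z), 5 vertices: (7,31) (8.5,10) (12,7) (17.5,12) (10,40)
edge 0: (7,31)→(8.5,10)  cross = 7·10 − 8.5·31 = -193.5000; (r_i+r_j)·cross = 15.5·-193.5000 = -2999.2500
edge 1: (8.5,10)→(12,7)  cross = 8.5·7 − 12·10 = -60.5000; (r_i+r_j)·cross = 20.5·-60.5000 = -1240.2500
edge 2: (12,7)→(17.5,12)  cross = 12·12 − 17.5·7 = 21.5000; (r_i+r_j)·cross = 29.5·21.5000 = 634.2500
edge 3: (17.5,12)→(10,40)  cross = 17.5·40 − 10·12 = 580.0000; (r_i+r_j)·cross = 27.5·580.0000 = 15950.0000
edge 4: (10,40)→(7,31)  cross = 10·31 − 7·40 = 30.0000; (r_i+r_j)·cross = 17·30.0000 = 510.0000
Σcross = 377.5000 → A = |Σcross|/2 = 188.7500 mm²
Σ(r_i+r_j)·cross = 12854.7500 → first moment M = |Σ|/6 = 2142.4583
R_c = M/A = 2142.4583/188.7500 = 11.3508 mm
θ = 350° = 6.108652 rad
V = θ·R_c·A = 6.108652·11.3508·188.7500 = 13087.533 mm³

Volume = 13087.533 mm³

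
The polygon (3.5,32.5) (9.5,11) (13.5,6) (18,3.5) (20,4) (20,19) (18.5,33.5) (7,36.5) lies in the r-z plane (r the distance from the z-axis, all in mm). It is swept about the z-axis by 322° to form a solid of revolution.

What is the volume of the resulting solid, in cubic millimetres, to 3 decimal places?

Volume = 27250.602 mm³

Profile (r,z), 8 vertices: (3.5,32.5) (9.5,11) (13.5,6) (18,3.5) (20,4) (20,19) (18.5,33.5) (7,36.5)
edge 0: (3.5,32.5)→(9.5,11)  cross = 3.5·11 − 9.5·32.5 = -270.2500; (r_i+r_j)·cross = 13·-270.2500 = -3513.2500
edge 1: (9.5,11)→(13.5,6)  cross = 9.5·6 − 13.5·11 = -91.5000; (r_i+r_j)·cross = 23·-91.5000 = -2104.5000
edge 2: (13.5,6)→(18,3.5)  cross = 13.5·3.5 − 18·6 = -60.7500; (r_i+r_j)·cross = 31.5·-60.7500 = -1913.6250
edge 3: (18,3.5)→(20,4)  cross = 18·4 − 20·3.5 = 2.0000; (r_i+r_j)·cross = 38·2.0000 = 76.0000
edge 4: (20,4)→(20,19)  cross = 20·19 − 20·4 = 300.0000; (r_i+r_j)·cross = 40·300.0000 = 12000.0000
edge 5: (20,19)→(18.5,33.5)  cross = 20·33.5 − 18.5·19 = 318.5000; (r_i+r_j)·cross = 38.5·318.5000 = 12262.2500
edge 6: (18.5,33.5)→(7,36.5)  cross = 18.5·36.5 − 7·33.5 = 440.7500; (r_i+r_j)·cross = 25.5·440.7500 = 11239.1250
edge 7: (7,36.5)→(3.5,32.5)  cross = 7·32.5 − 3.5·36.5 = 99.7500; (r_i+r_j)·cross = 10.5·99.7500 = 1047.3750
Σcross = 738.5000 → A = |Σcross|/2 = 369.2500 mm²
Σ(r_i+r_j)·cross = 29093.3750 → first moment M = |Σ|/6 = 4848.8958
R_c = M/A = 4848.8958/369.2500 = 13.1317 mm
θ = 322° = 5.619960 rad
V = θ·R_c·A = 5.619960·13.1317·369.2500 = 27250.602 mm³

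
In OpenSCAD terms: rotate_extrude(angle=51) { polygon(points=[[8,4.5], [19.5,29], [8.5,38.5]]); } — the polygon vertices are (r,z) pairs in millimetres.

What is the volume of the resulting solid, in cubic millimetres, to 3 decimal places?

Profile (r,z), 3 vertices: (8,4.5) (19.5,29) (8.5,38.5)
edge 0: (8,4.5)→(19.5,29)  cross = 8·29 − 19.5·4.5 = 144.2500; (r_i+r_j)·cross = 27.5·144.2500 = 3966.8750
edge 1: (19.5,29)→(8.5,38.5)  cross = 19.5·38.5 − 8.5·29 = 504.2500; (r_i+r_j)·cross = 28·504.2500 = 14119.0000
edge 2: (8.5,38.5)→(8,4.5)  cross = 8.5·4.5 − 8·38.5 = -269.7500; (r_i+r_j)·cross = 16.5·-269.7500 = -4450.8750
Σcross = 378.7500 → A = |Σcross|/2 = 189.3750 mm²
Σ(r_i+r_j)·cross = 13635.0000 → first moment M = |Σ|/6 = 2272.5000
R_c = M/A = 2272.5000/189.3750 = 12.0000 mm
θ = 51° = 0.890118 rad
V = θ·R_c·A = 0.890118·12.0000·189.3750 = 2022.793 mm³

Volume = 2022.793 mm³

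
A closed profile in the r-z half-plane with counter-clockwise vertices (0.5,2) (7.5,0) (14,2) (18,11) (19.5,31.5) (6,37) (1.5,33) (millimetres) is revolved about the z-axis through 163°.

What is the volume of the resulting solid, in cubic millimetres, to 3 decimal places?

Profile (r,z), 7 vertices: (0.5,2) (7.5,0) (14,2) (18,11) (19.5,31.5) (6,37) (1.5,33)
edge 0: (0.5,2)→(7.5,0)  cross = 0.5·0 − 7.5·2 = -15.0000; (r_i+r_j)·cross = 8·-15.0000 = -120.0000
edge 1: (7.5,0)→(14,2)  cross = 7.5·2 − 14·0 = 15.0000; (r_i+r_j)·cross = 21.5·15.0000 = 322.5000
edge 2: (14,2)→(18,11)  cross = 14·11 − 18·2 = 118.0000; (r_i+r_j)·cross = 32·118.0000 = 3776.0000
edge 3: (18,11)→(19.5,31.5)  cross = 18·31.5 − 19.5·11 = 352.5000; (r_i+r_j)·cross = 37.5·352.5000 = 13218.7500
edge 4: (19.5,31.5)→(6,37)  cross = 19.5·37 − 6·31.5 = 532.5000; (r_i+r_j)·cross = 25.5·532.5000 = 13578.7500
edge 5: (6,37)→(1.5,33)  cross = 6·33 − 1.5·37 = 142.5000; (r_i+r_j)·cross = 7.5·142.5000 = 1068.7500
edge 6: (1.5,33)→(0.5,2)  cross = 1.5·2 − 0.5·33 = -13.5000; (r_i+r_j)·cross = 2·-13.5000 = -27.0000
Σcross = 1132.0000 → A = |Σcross|/2 = 566.0000 mm²
Σ(r_i+r_j)·cross = 31817.7500 → first moment M = |Σ|/6 = 5302.9583
R_c = M/A = 5302.9583/566.0000 = 9.3692 mm
θ = 163° = 2.844887 rad
V = θ·R_c·A = 2.844887·9.3692·566.0000 = 15086.316 mm³

Volume = 15086.316 mm³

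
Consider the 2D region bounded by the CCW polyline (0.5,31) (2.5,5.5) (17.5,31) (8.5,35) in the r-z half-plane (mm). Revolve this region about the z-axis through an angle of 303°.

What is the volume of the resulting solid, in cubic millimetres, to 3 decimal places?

Profile (r,z), 4 vertices: (0.5,31) (2.5,5.5) (17.5,31) (8.5,35)
edge 0: (0.5,31)→(2.5,5.5)  cross = 0.5·5.5 − 2.5·31 = -74.7500; (r_i+r_j)·cross = 3·-74.7500 = -224.2500
edge 1: (2.5,5.5)→(17.5,31)  cross = 2.5·31 − 17.5·5.5 = -18.7500; (r_i+r_j)·cross = 20·-18.7500 = -375.0000
edge 2: (17.5,31)→(8.5,35)  cross = 17.5·35 − 8.5·31 = 349.0000; (r_i+r_j)·cross = 26·349.0000 = 9074.0000
edge 3: (8.5,35)→(0.5,31)  cross = 8.5·31 − 0.5·35 = 246.0000; (r_i+r_j)·cross = 9·246.0000 = 2214.0000
Σcross = 501.5000 → A = |Σcross|/2 = 250.7500 mm²
Σ(r_i+r_j)·cross = 10688.7500 → first moment M = |Σ|/6 = 1781.4583
R_c = M/A = 1781.4583/250.7500 = 7.1045 mm
θ = 303° = 5.288348 rad
V = θ·R_c·A = 5.288348·7.1045·250.7500 = 9420.971 mm³

Volume = 9420.971 mm³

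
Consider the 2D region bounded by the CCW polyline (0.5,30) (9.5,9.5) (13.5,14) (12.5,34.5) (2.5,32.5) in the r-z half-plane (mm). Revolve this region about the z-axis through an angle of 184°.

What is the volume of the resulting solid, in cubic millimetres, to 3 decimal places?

Volume = 5268.044 mm³

Profile (r,z), 5 vertices: (0.5,30) (9.5,9.5) (13.5,14) (12.5,34.5) (2.5,32.5)
edge 0: (0.5,30)→(9.5,9.5)  cross = 0.5·9.5 − 9.5·30 = -280.2500; (r_i+r_j)·cross = 10·-280.2500 = -2802.5000
edge 1: (9.5,9.5)→(13.5,14)  cross = 9.5·14 − 13.5·9.5 = 4.7500; (r_i+r_j)·cross = 23·4.7500 = 109.2500
edge 2: (13.5,14)→(12.5,34.5)  cross = 13.5·34.5 − 12.5·14 = 290.7500; (r_i+r_j)·cross = 26·290.7500 = 7559.5000
edge 3: (12.5,34.5)→(2.5,32.5)  cross = 12.5·32.5 − 2.5·34.5 = 320.0000; (r_i+r_j)·cross = 15·320.0000 = 4800.0000
edge 4: (2.5,32.5)→(0.5,30)  cross = 2.5·30 − 0.5·32.5 = 58.7500; (r_i+r_j)·cross = 3·58.7500 = 176.2500
Σcross = 394.0000 → A = |Σcross|/2 = 197.0000 mm²
Σ(r_i+r_j)·cross = 9842.5000 → first moment M = |Σ|/6 = 1640.4167
R_c = M/A = 1640.4167/197.0000 = 8.3270 mm
θ = 184° = 3.211406 rad
V = θ·R_c·A = 3.211406·8.3270·197.0000 = 5268.044 mm³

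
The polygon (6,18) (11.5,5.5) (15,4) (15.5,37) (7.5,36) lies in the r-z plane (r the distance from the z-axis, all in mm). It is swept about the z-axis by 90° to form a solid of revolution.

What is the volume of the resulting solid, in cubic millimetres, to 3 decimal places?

Volume = 4288.863 mm³

Profile (r,z), 5 vertices: (6,18) (11.5,5.5) (15,4) (15.5,37) (7.5,36)
edge 0: (6,18)→(11.5,5.5)  cross = 6·5.5 − 11.5·18 = -174.0000; (r_i+r_j)·cross = 17.5·-174.0000 = -3045.0000
edge 1: (11.5,5.5)→(15,4)  cross = 11.5·4 − 15·5.5 = -36.5000; (r_i+r_j)·cross = 26.5·-36.5000 = -967.2500
edge 2: (15,4)→(15.5,37)  cross = 15·37 − 15.5·4 = 493.0000; (r_i+r_j)·cross = 30.5·493.0000 = 15036.5000
edge 3: (15.5,37)→(7.5,36)  cross = 15.5·36 − 7.5·37 = 280.5000; (r_i+r_j)·cross = 23·280.5000 = 6451.5000
edge 4: (7.5,36)→(6,18)  cross = 7.5·18 − 6·36 = -81.0000; (r_i+r_j)·cross = 13.5·-81.0000 = -1093.5000
Σcross = 482.0000 → A = |Σcross|/2 = 241.0000 mm²
Σ(r_i+r_j)·cross = 16382.2500 → first moment M = |Σ|/6 = 2730.3750
R_c = M/A = 2730.3750/241.0000 = 11.3294 mm
θ = 90° = 1.570796 rad
V = θ·R_c·A = 1.570796·11.3294·241.0000 = 4288.863 mm³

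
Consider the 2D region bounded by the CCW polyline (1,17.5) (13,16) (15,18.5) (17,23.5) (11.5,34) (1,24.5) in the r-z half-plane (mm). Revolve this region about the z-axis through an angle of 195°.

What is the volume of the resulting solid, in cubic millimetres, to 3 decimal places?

Volume = 5741.948 mm³

Profile (r,z), 6 vertices: (1,17.5) (13,16) (15,18.5) (17,23.5) (11.5,34) (1,24.5)
edge 0: (1,17.5)→(13,16)  cross = 1·16 − 13·17.5 = -211.5000; (r_i+r_j)·cross = 14·-211.5000 = -2961.0000
edge 1: (13,16)→(15,18.5)  cross = 13·18.5 − 15·16 = 0.5000; (r_i+r_j)·cross = 28·0.5000 = 14.0000
edge 2: (15,18.5)→(17,23.5)  cross = 15·23.5 − 17·18.5 = 38.0000; (r_i+r_j)·cross = 32·38.0000 = 1216.0000
edge 3: (17,23.5)→(11.5,34)  cross = 17·34 − 11.5·23.5 = 307.7500; (r_i+r_j)·cross = 28.5·307.7500 = 8770.8750
edge 4: (11.5,34)→(1,24.5)  cross = 11.5·24.5 − 1·34 = 247.7500; (r_i+r_j)·cross = 12.5·247.7500 = 3096.8750
edge 5: (1,24.5)→(1,17.5)  cross = 1·17.5 − 1·24.5 = -7.0000; (r_i+r_j)·cross = 2·-7.0000 = -14.0000
Σcross = 375.5000 → A = |Σcross|/2 = 187.7500 mm²
Σ(r_i+r_j)·cross = 10122.7500 → first moment M = |Σ|/6 = 1687.1250
R_c = M/A = 1687.1250/187.7500 = 8.9860 mm
θ = 195° = 3.403392 rad
V = θ·R_c·A = 3.403392·8.9860·187.7500 = 5741.948 mm³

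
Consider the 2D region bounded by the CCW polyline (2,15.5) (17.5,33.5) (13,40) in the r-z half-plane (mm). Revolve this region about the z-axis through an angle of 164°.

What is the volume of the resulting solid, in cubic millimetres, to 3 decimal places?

Volume = 2817.914 mm³

Profile (r,z), 3 vertices: (2,15.5) (17.5,33.5) (13,40)
edge 0: (2,15.5)→(17.5,33.5)  cross = 2·33.5 − 17.5·15.5 = -204.2500; (r_i+r_j)·cross = 19.5·-204.2500 = -3982.8750
edge 1: (17.5,33.5)→(13,40)  cross = 17.5·40 − 13·33.5 = 264.5000; (r_i+r_j)·cross = 30.5·264.5000 = 8067.2500
edge 2: (13,40)→(2,15.5)  cross = 13·15.5 − 2·40 = 121.5000; (r_i+r_j)·cross = 15·121.5000 = 1822.5000
Σcross = 181.7500 → A = |Σcross|/2 = 90.8750 mm²
Σ(r_i+r_j)·cross = 5906.8750 → first moment M = |Σ|/6 = 984.4792
R_c = M/A = 984.4792/90.8750 = 10.8333 mm
θ = 164° = 2.862340 rad
V = θ·R_c·A = 2.862340·10.8333·90.8750 = 2817.914 mm³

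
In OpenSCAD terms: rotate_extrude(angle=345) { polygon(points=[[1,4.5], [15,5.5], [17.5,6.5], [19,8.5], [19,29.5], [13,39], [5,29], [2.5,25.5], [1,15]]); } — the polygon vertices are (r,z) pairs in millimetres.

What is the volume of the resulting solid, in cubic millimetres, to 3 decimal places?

Volume = 30389.684 mm³

Profile (r,z), 9 vertices: (1,4.5) (15,5.5) (17.5,6.5) (19,8.5) (19,29.5) (13,39) (5,29) (2.5,25.5) (1,15)
edge 0: (1,4.5)→(15,5.5)  cross = 1·5.5 − 15·4.5 = -62.0000; (r_i+r_j)·cross = 16·-62.0000 = -992.0000
edge 1: (15,5.5)→(17.5,6.5)  cross = 15·6.5 − 17.5·5.5 = 1.2500; (r_i+r_j)·cross = 32.5·1.2500 = 40.6250
edge 2: (17.5,6.5)→(19,8.5)  cross = 17.5·8.5 − 19·6.5 = 25.2500; (r_i+r_j)·cross = 36.5·25.2500 = 921.6250
edge 3: (19,8.5)→(19,29.5)  cross = 19·29.5 − 19·8.5 = 399.0000; (r_i+r_j)·cross = 38·399.0000 = 15162.0000
edge 4: (19,29.5)→(13,39)  cross = 19·39 − 13·29.5 = 357.5000; (r_i+r_j)·cross = 32·357.5000 = 11440.0000
edge 5: (13,39)→(5,29)  cross = 13·29 − 5·39 = 182.0000; (r_i+r_j)·cross = 18·182.0000 = 3276.0000
edge 6: (5,29)→(2.5,25.5)  cross = 5·25.5 − 2.5·29 = 55.0000; (r_i+r_j)·cross = 7.5·55.0000 = 412.5000
edge 7: (2.5,25.5)→(1,15)  cross = 2.5·15 − 1·25.5 = 12.0000; (r_i+r_j)·cross = 3.5·12.0000 = 42.0000
edge 8: (1,15)→(1,4.5)  cross = 1·4.5 − 1·15 = -10.5000; (r_i+r_j)·cross = 2·-10.5000 = -21.0000
Σcross = 959.5000 → A = |Σcross|/2 = 479.7500 mm²
Σ(r_i+r_j)·cross = 30281.7500 → first moment M = |Σ|/6 = 5046.9583
R_c = M/A = 5046.9583/479.7500 = 10.5200 mm
θ = 345° = 6.021386 rad
V = θ·R_c·A = 6.021386·10.5200·479.7500 = 30389.684 mm³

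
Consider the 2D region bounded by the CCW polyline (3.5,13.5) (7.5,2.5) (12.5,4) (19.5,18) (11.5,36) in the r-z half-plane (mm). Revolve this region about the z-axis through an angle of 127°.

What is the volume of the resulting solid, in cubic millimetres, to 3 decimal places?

Volume = 7183.620 mm³

Profile (r,z), 5 vertices: (3.5,13.5) (7.5,2.5) (12.5,4) (19.5,18) (11.5,36)
edge 0: (3.5,13.5)→(7.5,2.5)  cross = 3.5·2.5 − 7.5·13.5 = -92.5000; (r_i+r_j)·cross = 11·-92.5000 = -1017.5000
edge 1: (7.5,2.5)→(12.5,4)  cross = 7.5·4 − 12.5·2.5 = -1.2500; (r_i+r_j)·cross = 20·-1.2500 = -25.0000
edge 2: (12.5,4)→(19.5,18)  cross = 12.5·18 − 19.5·4 = 147.0000; (r_i+r_j)·cross = 32·147.0000 = 4704.0000
edge 3: (19.5,18)→(11.5,36)  cross = 19.5·36 − 11.5·18 = 495.0000; (r_i+r_j)·cross = 31·495.0000 = 15345.0000
edge 4: (11.5,36)→(3.5,13.5)  cross = 11.5·13.5 − 3.5·36 = 29.2500; (r_i+r_j)·cross = 15·29.2500 = 438.7500
Σcross = 577.5000 → A = |Σcross|/2 = 288.7500 mm²
Σ(r_i+r_j)·cross = 19445.2500 → first moment M = |Σ|/6 = 3240.8750
R_c = M/A = 3240.8750/288.7500 = 11.2238 mm
θ = 127° = 2.216568 rad
V = θ·R_c·A = 2.216568·11.2238·288.7500 = 7183.620 mm³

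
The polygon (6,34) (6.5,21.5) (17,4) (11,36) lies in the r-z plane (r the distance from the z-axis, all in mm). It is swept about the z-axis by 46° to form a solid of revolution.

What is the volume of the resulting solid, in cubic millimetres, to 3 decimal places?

Volume = 1266.063 mm³

Profile (r,z), 4 vertices: (6,34) (6.5,21.5) (17,4) (11,36)
edge 0: (6,34)→(6.5,21.5)  cross = 6·21.5 − 6.5·34 = -92.0000; (r_i+r_j)·cross = 12.5·-92.0000 = -1150.0000
edge 1: (6.5,21.5)→(17,4)  cross = 6.5·4 − 17·21.5 = -339.5000; (r_i+r_j)·cross = 23.5·-339.5000 = -7978.2500
edge 2: (17,4)→(11,36)  cross = 17·36 − 11·4 = 568.0000; (r_i+r_j)·cross = 28·568.0000 = 15904.0000
edge 3: (11,36)→(6,34)  cross = 11·34 − 6·36 = 158.0000; (r_i+r_j)·cross = 17·158.0000 = 2686.0000
Σcross = 294.5000 → A = |Σcross|/2 = 147.2500 mm²
Σ(r_i+r_j)·cross = 9461.7500 → first moment M = |Σ|/6 = 1576.9583
R_c = M/A = 1576.9583/147.2500 = 10.7094 mm
θ = 46° = 0.802851 rad
V = θ·R_c·A = 0.802851·10.7094·147.2500 = 1266.063 mm³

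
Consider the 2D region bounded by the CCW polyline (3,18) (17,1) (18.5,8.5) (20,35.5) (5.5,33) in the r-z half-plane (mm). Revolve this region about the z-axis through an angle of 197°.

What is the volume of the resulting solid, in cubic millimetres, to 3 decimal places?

Volume = 16620.736 mm³

Profile (r,z), 5 vertices: (3,18) (17,1) (18.5,8.5) (20,35.5) (5.5,33)
edge 0: (3,18)→(17,1)  cross = 3·1 − 17·18 = -303.0000; (r_i+r_j)·cross = 20·-303.0000 = -6060.0000
edge 1: (17,1)→(18.5,8.5)  cross = 17·8.5 − 18.5·1 = 126.0000; (r_i+r_j)·cross = 35.5·126.0000 = 4473.0000
edge 2: (18.5,8.5)→(20,35.5)  cross = 18.5·35.5 − 20·8.5 = 486.7500; (r_i+r_j)·cross = 38.5·486.7500 = 18739.8750
edge 3: (20,35.5)→(5.5,33)  cross = 20·33 − 5.5·35.5 = 464.7500; (r_i+r_j)·cross = 25.5·464.7500 = 11851.1250
edge 4: (5.5,33)→(3,18)  cross = 5.5·18 − 3·33 = 0.0000; (r_i+r_j)·cross = 8.5·0.0000 = 0.0000
Σcross = 774.5000 → A = |Σcross|/2 = 387.2500 mm²
Σ(r_i+r_j)·cross = 29004.0000 → first moment M = |Σ|/6 = 4834.0000
R_c = M/A = 4834.0000/387.2500 = 12.4829 mm
θ = 197° = 3.438299 rad
V = θ·R_c·A = 3.438299·12.4829·387.2500 = 16620.736 mm³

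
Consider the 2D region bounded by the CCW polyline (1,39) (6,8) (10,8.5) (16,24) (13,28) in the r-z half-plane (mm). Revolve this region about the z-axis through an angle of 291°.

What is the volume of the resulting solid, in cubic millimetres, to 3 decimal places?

Volume = 9572.049 mm³

Profile (r,z), 5 vertices: (1,39) (6,8) (10,8.5) (16,24) (13,28)
edge 0: (1,39)→(6,8)  cross = 1·8 − 6·39 = -226.0000; (r_i+r_j)·cross = 7·-226.0000 = -1582.0000
edge 1: (6,8)→(10,8.5)  cross = 6·8.5 − 10·8 = -29.0000; (r_i+r_j)·cross = 16·-29.0000 = -464.0000
edge 2: (10,8.5)→(16,24)  cross = 10·24 − 16·8.5 = 104.0000; (r_i+r_j)·cross = 26·104.0000 = 2704.0000
edge 3: (16,24)→(13,28)  cross = 16·28 − 13·24 = 136.0000; (r_i+r_j)·cross = 29·136.0000 = 3944.0000
edge 4: (13,28)→(1,39)  cross = 13·39 − 1·28 = 479.0000; (r_i+r_j)·cross = 14·479.0000 = 6706.0000
Σcross = 464.0000 → A = |Σcross|/2 = 232.0000 mm²
Σ(r_i+r_j)·cross = 11308.0000 → first moment M = |Σ|/6 = 1884.6667
R_c = M/A = 1884.6667/232.0000 = 8.1236 mm
θ = 291° = 5.078908 rad
V = θ·R_c·A = 5.078908·8.1236·232.0000 = 9572.049 mm³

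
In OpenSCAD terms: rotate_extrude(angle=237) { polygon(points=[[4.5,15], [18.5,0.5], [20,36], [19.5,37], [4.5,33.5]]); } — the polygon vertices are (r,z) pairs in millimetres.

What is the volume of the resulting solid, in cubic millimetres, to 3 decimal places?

Volume = 21619.053 mm³

Profile (r,z), 5 vertices: (4.5,15) (18.5,0.5) (20,36) (19.5,37) (4.5,33.5)
edge 0: (4.5,15)→(18.5,0.5)  cross = 4.5·0.5 − 18.5·15 = -275.2500; (r_i+r_j)·cross = 23·-275.2500 = -6330.7500
edge 1: (18.5,0.5)→(20,36)  cross = 18.5·36 − 20·0.5 = 656.0000; (r_i+r_j)·cross = 38.5·656.0000 = 25256.0000
edge 2: (20,36)→(19.5,37)  cross = 20·37 − 19.5·36 = 38.0000; (r_i+r_j)·cross = 39.5·38.0000 = 1501.0000
edge 3: (19.5,37)→(4.5,33.5)  cross = 19.5·33.5 − 4.5·37 = 486.7500; (r_i+r_j)·cross = 24·486.7500 = 11682.0000
edge 4: (4.5,33.5)→(4.5,15)  cross = 4.5·15 − 4.5·33.5 = -83.2500; (r_i+r_j)·cross = 9·-83.2500 = -749.2500
Σcross = 822.2500 → A = |Σcross|/2 = 411.1250 mm²
Σ(r_i+r_j)·cross = 31359.0000 → first moment M = |Σ|/6 = 5226.5000
R_c = M/A = 5226.5000/411.1250 = 12.7127 mm
θ = 237° = 4.136430 rad
V = θ·R_c·A = 4.136430·12.7127·411.1250 = 21619.053 mm³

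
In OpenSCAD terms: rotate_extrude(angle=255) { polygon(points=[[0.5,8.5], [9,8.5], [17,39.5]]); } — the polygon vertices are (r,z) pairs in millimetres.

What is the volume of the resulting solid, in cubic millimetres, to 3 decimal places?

Profile (r,z), 3 vertices: (0.5,8.5) (9,8.5) (17,39.5)
edge 0: (0.5,8.5)→(9,8.5)  cross = 0.5·8.5 − 9·8.5 = -72.2500; (r_i+r_j)·cross = 9.5·-72.2500 = -686.3750
edge 1: (9,8.5)→(17,39.5)  cross = 9·39.5 − 17·8.5 = 211.0000; (r_i+r_j)·cross = 26·211.0000 = 5486.0000
edge 2: (17,39.5)→(0.5,8.5)  cross = 17·8.5 − 0.5·39.5 = 124.7500; (r_i+r_j)·cross = 17.5·124.7500 = 2183.1250
Σcross = 263.5000 → A = |Σcross|/2 = 131.7500 mm²
Σ(r_i+r_j)·cross = 6982.7500 → first moment M = |Σ|/6 = 1163.7917
R_c = M/A = 1163.7917/131.7500 = 8.8333 mm
θ = 255° = 4.450590 rad
V = θ·R_c·A = 4.450590·8.8333·131.7500 = 5179.559 mm³

Volume = 5179.559 mm³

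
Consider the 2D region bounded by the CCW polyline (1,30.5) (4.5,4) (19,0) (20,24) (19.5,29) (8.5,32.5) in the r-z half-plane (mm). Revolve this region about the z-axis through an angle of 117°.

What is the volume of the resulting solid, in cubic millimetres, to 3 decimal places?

Volume = 11124.412 mm³

Profile (r,z), 6 vertices: (1,30.5) (4.5,4) (19,0) (20,24) (19.5,29) (8.5,32.5)
edge 0: (1,30.5)→(4.5,4)  cross = 1·4 − 4.5·30.5 = -133.2500; (r_i+r_j)·cross = 5.5·-133.2500 = -732.8750
edge 1: (4.5,4)→(19,0)  cross = 4.5·0 − 19·4 = -76.0000; (r_i+r_j)·cross = 23.5·-76.0000 = -1786.0000
edge 2: (19,0)→(20,24)  cross = 19·24 − 20·0 = 456.0000; (r_i+r_j)·cross = 39·456.0000 = 17784.0000
edge 3: (20,24)→(19.5,29)  cross = 20·29 − 19.5·24 = 112.0000; (r_i+r_j)·cross = 39.5·112.0000 = 4424.0000
edge 4: (19.5,29)→(8.5,32.5)  cross = 19.5·32.5 − 8.5·29 = 387.2500; (r_i+r_j)·cross = 28·387.2500 = 10843.0000
edge 5: (8.5,32.5)→(1,30.5)  cross = 8.5·30.5 − 1·32.5 = 226.7500; (r_i+r_j)·cross = 9.5·226.7500 = 2154.1250
Σcross = 972.7500 → A = |Σcross|/2 = 486.3750 mm²
Σ(r_i+r_j)·cross = 32686.2500 → first moment M = |Σ|/6 = 5447.7083
R_c = M/A = 5447.7083/486.3750 = 11.2006 mm
θ = 117° = 2.042035 rad
V = θ·R_c·A = 2.042035·11.2006·486.3750 = 11124.412 mm³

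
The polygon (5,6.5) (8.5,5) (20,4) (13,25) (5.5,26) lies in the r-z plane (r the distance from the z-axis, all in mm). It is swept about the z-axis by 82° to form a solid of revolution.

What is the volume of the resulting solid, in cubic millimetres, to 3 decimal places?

Profile (r,z), 5 vertices: (5,6.5) (8.5,5) (20,4) (13,25) (5.5,26)
edge 0: (5,6.5)→(8.5,5)  cross = 5·5 − 8.5·6.5 = -30.2500; (r_i+r_j)·cross = 13.5·-30.2500 = -408.3750
edge 1: (8.5,5)→(20,4)  cross = 8.5·4 − 20·5 = -66.0000; (r_i+r_j)·cross = 28.5·-66.0000 = -1881.0000
edge 2: (20,4)→(13,25)  cross = 20·25 − 13·4 = 448.0000; (r_i+r_j)·cross = 33·448.0000 = 14784.0000
edge 3: (13,25)→(5.5,26)  cross = 13·26 − 5.5·25 = 200.5000; (r_i+r_j)·cross = 18.5·200.5000 = 3709.2500
edge 4: (5.5,26)→(5,6.5)  cross = 5.5·6.5 − 5·26 = -94.2500; (r_i+r_j)·cross = 10.5·-94.2500 = -989.6250
Σcross = 458.0000 → A = |Σcross|/2 = 229.0000 mm²
Σ(r_i+r_j)·cross = 15214.2500 → first moment M = |Σ|/6 = 2535.7083
R_c = M/A = 2535.7083/229.0000 = 11.0730 mm
θ = 82° = 1.431170 rad
V = θ·R_c·A = 1.431170·11.0730·229.0000 = 3629.030 mm³

Volume = 3629.030 mm³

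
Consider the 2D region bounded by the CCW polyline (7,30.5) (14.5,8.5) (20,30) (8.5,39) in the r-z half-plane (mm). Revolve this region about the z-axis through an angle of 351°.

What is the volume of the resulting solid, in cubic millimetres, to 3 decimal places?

Volume = 15991.944 mm³

Profile (r,z), 4 vertices: (7,30.5) (14.5,8.5) (20,30) (8.5,39)
edge 0: (7,30.5)→(14.5,8.5)  cross = 7·8.5 − 14.5·30.5 = -382.7500; (r_i+r_j)·cross = 21.5·-382.7500 = -8229.1250
edge 1: (14.5,8.5)→(20,30)  cross = 14.5·30 − 20·8.5 = 265.0000; (r_i+r_j)·cross = 34.5·265.0000 = 9142.5000
edge 2: (20,30)→(8.5,39)  cross = 20·39 − 8.5·30 = 525.0000; (r_i+r_j)·cross = 28.5·525.0000 = 14962.5000
edge 3: (8.5,39)→(7,30.5)  cross = 8.5·30.5 − 7·39 = -13.7500; (r_i+r_j)·cross = 15.5·-13.7500 = -213.1250
Σcross = 393.5000 → A = |Σcross|/2 = 196.7500 mm²
Σ(r_i+r_j)·cross = 15662.7500 → first moment M = |Σ|/6 = 2610.4583
R_c = M/A = 2610.4583/196.7500 = 13.2679 mm
θ = 351° = 6.126106 rad
V = θ·R_c·A = 6.126106·13.2679·196.7500 = 15991.944 mm³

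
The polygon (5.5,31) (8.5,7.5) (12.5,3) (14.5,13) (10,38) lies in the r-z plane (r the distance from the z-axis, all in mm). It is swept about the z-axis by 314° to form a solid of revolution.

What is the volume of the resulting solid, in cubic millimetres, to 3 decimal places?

Volume = 9634.655 mm³

Profile (r,z), 5 vertices: (5.5,31) (8.5,7.5) (12.5,3) (14.5,13) (10,38)
edge 0: (5.5,31)→(8.5,7.5)  cross = 5.5·7.5 − 8.5·31 = -222.2500; (r_i+r_j)·cross = 14·-222.2500 = -3111.5000
edge 1: (8.5,7.5)→(12.5,3)  cross = 8.5·3 − 12.5·7.5 = -68.2500; (r_i+r_j)·cross = 21·-68.2500 = -1433.2500
edge 2: (12.5,3)→(14.5,13)  cross = 12.5·13 − 14.5·3 = 119.0000; (r_i+r_j)·cross = 27·119.0000 = 3213.0000
edge 3: (14.5,13)→(10,38)  cross = 14.5·38 − 10·13 = 421.0000; (r_i+r_j)·cross = 24.5·421.0000 = 10314.5000
edge 4: (10,38)→(5.5,31)  cross = 10·31 − 5.5·38 = 101.0000; (r_i+r_j)·cross = 15.5·101.0000 = 1565.5000
Σcross = 350.5000 → A = |Σcross|/2 = 175.2500 mm²
Σ(r_i+r_j)·cross = 10548.2500 → first moment M = |Σ|/6 = 1758.0417
R_c = M/A = 1758.0417/175.2500 = 10.0316 mm
θ = 314° = 5.480334 rad
V = θ·R_c·A = 5.480334·10.0316·175.2500 = 9634.655 mm³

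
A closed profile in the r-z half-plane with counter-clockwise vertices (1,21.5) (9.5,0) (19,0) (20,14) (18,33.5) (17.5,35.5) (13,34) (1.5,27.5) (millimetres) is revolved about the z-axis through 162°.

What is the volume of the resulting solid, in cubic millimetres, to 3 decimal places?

Volume = 16264.280 mm³

Profile (r,z), 8 vertices: (1,21.5) (9.5,0) (19,0) (20,14) (18,33.5) (17.5,35.5) (13,34) (1.5,27.5)
edge 0: (1,21.5)→(9.5,0)  cross = 1·0 − 9.5·21.5 = -204.2500; (r_i+r_j)·cross = 10.5·-204.2500 = -2144.6250
edge 1: (9.5,0)→(19,0)  cross = 9.5·0 − 19·0 = 0.0000; (r_i+r_j)·cross = 28.5·0.0000 = 0.0000
edge 2: (19,0)→(20,14)  cross = 19·14 − 20·0 = 266.0000; (r_i+r_j)·cross = 39·266.0000 = 10374.0000
edge 3: (20,14)→(18,33.5)  cross = 20·33.5 − 18·14 = 418.0000; (r_i+r_j)·cross = 38·418.0000 = 15884.0000
edge 4: (18,33.5)→(17.5,35.5)  cross = 18·35.5 − 17.5·33.5 = 52.7500; (r_i+r_j)·cross = 35.5·52.7500 = 1872.6250
edge 5: (17.5,35.5)→(13,34)  cross = 17.5·34 − 13·35.5 = 133.5000; (r_i+r_j)·cross = 30.5·133.5000 = 4071.7500
edge 6: (13,34)→(1.5,27.5)  cross = 13·27.5 − 1.5·34 = 306.5000; (r_i+r_j)·cross = 14.5·306.5000 = 4444.2500
edge 7: (1.5,27.5)→(1,21.5)  cross = 1.5·21.5 − 1·27.5 = 4.7500; (r_i+r_j)·cross = 2.5·4.7500 = 11.8750
Σcross = 977.2500 → A = |Σcross|/2 = 488.6250 mm²
Σ(r_i+r_j)·cross = 34513.8750 → first moment M = |Σ|/6 = 5752.3125
R_c = M/A = 5752.3125/488.6250 = 11.7724 mm
θ = 162° = 2.827433 rad
V = θ·R_c·A = 2.827433·11.7724·488.6250 = 16264.280 mm³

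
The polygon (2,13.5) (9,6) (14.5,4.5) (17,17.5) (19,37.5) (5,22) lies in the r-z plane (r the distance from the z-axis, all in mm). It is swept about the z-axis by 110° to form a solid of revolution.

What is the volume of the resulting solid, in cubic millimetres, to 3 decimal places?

Profile (r,z), 6 vertices: (2,13.5) (9,6) (14.5,4.5) (17,17.5) (19,37.5) (5,22)
edge 0: (2,13.5)→(9,6)  cross = 2·6 − 9·13.5 = -109.5000; (r_i+r_j)·cross = 11·-109.5000 = -1204.5000
edge 1: (9,6)→(14.5,4.5)  cross = 9·4.5 − 14.5·6 = -46.5000; (r_i+r_j)·cross = 23.5·-46.5000 = -1092.7500
edge 2: (14.5,4.5)→(17,17.5)  cross = 14.5·17.5 − 17·4.5 = 177.2500; (r_i+r_j)·cross = 31.5·177.2500 = 5583.3750
edge 3: (17,17.5)→(19,37.5)  cross = 17·37.5 − 19·17.5 = 305.0000; (r_i+r_j)·cross = 36·305.0000 = 10980.0000
edge 4: (19,37.5)→(5,22)  cross = 19·22 − 5·37.5 = 230.5000; (r_i+r_j)·cross = 24·230.5000 = 5532.0000
edge 5: (5,22)→(2,13.5)  cross = 5·13.5 − 2·22 = 23.5000; (r_i+r_j)·cross = 7·23.5000 = 164.5000
Σcross = 580.2500 → A = |Σcross|/2 = 290.1250 mm²
Σ(r_i+r_j)·cross = 19962.6250 → first moment M = |Σ|/6 = 3327.1042
R_c = M/A = 3327.1042/290.1250 = 11.4678 mm
θ = 110° = 1.919862 rad
V = θ·R_c·A = 1.919862·11.4678·290.1250 = 6387.581 mm³

Volume = 6387.581 mm³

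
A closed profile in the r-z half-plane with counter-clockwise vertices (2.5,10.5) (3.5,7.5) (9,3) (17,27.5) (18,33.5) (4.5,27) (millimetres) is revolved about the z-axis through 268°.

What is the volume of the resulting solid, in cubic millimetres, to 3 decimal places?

Profile (r,z), 6 vertices: (2.5,10.5) (3.5,7.5) (9,3) (17,27.5) (18,33.5) (4.5,27)
edge 0: (2.5,10.5)→(3.5,7.5)  cross = 2.5·7.5 − 3.5·10.5 = -18.0000; (r_i+r_j)·cross = 6·-18.0000 = -108.0000
edge 1: (3.5,7.5)→(9,3)  cross = 3.5·3 − 9·7.5 = -57.0000; (r_i+r_j)·cross = 12.5·-57.0000 = -712.5000
edge 2: (9,3)→(17,27.5)  cross = 9·27.5 − 17·3 = 196.5000; (r_i+r_j)·cross = 26·196.5000 = 5109.0000
edge 3: (17,27.5)→(18,33.5)  cross = 17·33.5 − 18·27.5 = 74.5000; (r_i+r_j)·cross = 35·74.5000 = 2607.5000
edge 4: (18,33.5)→(4.5,27)  cross = 18·27 − 4.5·33.5 = 335.2500; (r_i+r_j)·cross = 22.5·335.2500 = 7543.1250
edge 5: (4.5,27)→(2.5,10.5)  cross = 4.5·10.5 − 2.5·27 = -20.2500; (r_i+r_j)·cross = 7·-20.2500 = -141.7500
Σcross = 511.0000 → A = |Σcross|/2 = 255.5000 mm²
Σ(r_i+r_j)·cross = 14297.3750 → first moment M = |Σ|/6 = 2382.8958
R_c = M/A = 2382.8958/255.5000 = 9.3264 mm
θ = 268° = 4.677482 rad
V = θ·R_c·A = 4.677482·9.3264·255.5000 = 11145.953 mm³

Volume = 11145.953 mm³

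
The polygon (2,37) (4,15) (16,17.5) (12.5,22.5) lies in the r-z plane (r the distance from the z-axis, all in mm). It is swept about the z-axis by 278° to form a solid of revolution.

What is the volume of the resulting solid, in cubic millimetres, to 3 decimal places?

Profile (r,z), 4 vertices: (2,37) (4,15) (16,17.5) (12.5,22.5)
edge 0: (2,37)→(4,15)  cross = 2·15 − 4·37 = -118.0000; (r_i+r_j)·cross = 6·-118.0000 = -708.0000
edge 1: (4,15)→(16,17.5)  cross = 4·17.5 − 16·15 = -170.0000; (r_i+r_j)·cross = 20·-170.0000 = -3400.0000
edge 2: (16,17.5)→(12.5,22.5)  cross = 16·22.5 − 12.5·17.5 = 141.2500; (r_i+r_j)·cross = 28.5·141.2500 = 4025.6250
edge 3: (12.5,22.5)→(2,37)  cross = 12.5·37 − 2·22.5 = 417.5000; (r_i+r_j)·cross = 14.5·417.5000 = 6053.7500
Σcross = 270.7500 → A = |Σcross|/2 = 135.3750 mm²
Σ(r_i+r_j)·cross = 5971.3750 → first moment M = |Σ|/6 = 995.2292
R_c = M/A = 995.2292/135.3750 = 7.3516 mm
θ = 278° = 4.852015 rad
V = θ·R_c·A = 4.852015·7.3516·135.3750 = 4828.867 mm³

Volume = 4828.867 mm³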